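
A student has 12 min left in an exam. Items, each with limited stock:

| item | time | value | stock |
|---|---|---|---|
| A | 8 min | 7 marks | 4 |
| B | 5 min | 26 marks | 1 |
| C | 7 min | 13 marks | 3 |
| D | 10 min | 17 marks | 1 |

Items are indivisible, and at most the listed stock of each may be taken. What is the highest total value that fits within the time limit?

39 marks

Top feasible selections:
- 1×B + 1×C: time 12, value 39
- 1×B: time 5, value 26
Best: 39 marks.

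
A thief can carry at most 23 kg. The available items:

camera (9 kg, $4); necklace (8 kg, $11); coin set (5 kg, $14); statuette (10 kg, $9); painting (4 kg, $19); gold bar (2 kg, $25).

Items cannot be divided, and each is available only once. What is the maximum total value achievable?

This is a 0/1 knapsack; check combinations near the capacity.
- necklace+coin set+painting+gold bar: weight 8+5+4+2=19, value 11+14+19+25=69
- coin set+statuette+painting+gold bar: weight 5+10+4+2=21, value 14+9+19+25=67
- camera+coin set+painting+gold bar: weight 9+5+4+2=20, value 4+14+19+25=62
Best: $69.

$69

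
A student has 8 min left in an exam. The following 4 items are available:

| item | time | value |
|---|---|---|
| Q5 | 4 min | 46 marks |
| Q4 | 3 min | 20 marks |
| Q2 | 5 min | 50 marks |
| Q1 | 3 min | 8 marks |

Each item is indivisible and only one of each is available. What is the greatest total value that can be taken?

Check high-value combinations within 8 min:
- Q4+Q2: time 3+5=8, value 20+50=70
- Q5+Q4: time 4+3=7, value 46+20=66
- Q2+Q1: time 5+3=8, value 50+8=58
- Q5+Q1: time 4+3=7, value 46+8=54
- Q2: time 5, value 50
Best: 70 marks.

70 marks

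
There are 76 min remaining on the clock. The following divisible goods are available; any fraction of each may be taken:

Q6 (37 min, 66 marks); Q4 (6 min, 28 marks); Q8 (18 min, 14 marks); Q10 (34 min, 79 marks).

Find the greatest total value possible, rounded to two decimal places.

Take in order of value per unit:
- Q4 (28/6 per unit): all 6 → value 28, running total 28.00
- Q10 (79/34 per unit): all 34 → value 79, running total 107.00
- Q6 (66/37 per unit): 36 of 37 → value 36×66/37 = 64.2162, running total 171.22
Total 171.22.

171.22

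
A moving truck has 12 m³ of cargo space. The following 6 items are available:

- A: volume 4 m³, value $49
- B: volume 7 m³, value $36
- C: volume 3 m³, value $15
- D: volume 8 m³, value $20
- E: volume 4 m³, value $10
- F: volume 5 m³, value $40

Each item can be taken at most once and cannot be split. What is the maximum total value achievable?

This is a 0/1 knapsack; check combinations near the capacity.
- A+C+F: volume 4+3+5=12, value 49+15+40=104
- A+F: volume 4+5=9, value 49+40=89
- A+B: volume 4+7=11, value 49+36=85
- B+F: volume 7+5=12, value 36+40=76
Best: $104.

$104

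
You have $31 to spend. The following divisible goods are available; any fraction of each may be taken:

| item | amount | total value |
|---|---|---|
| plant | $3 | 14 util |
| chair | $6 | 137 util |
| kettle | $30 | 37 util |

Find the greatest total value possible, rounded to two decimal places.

Take in order of value per unit:
- chair (137/6 per unit): all 6 → value 137, running total 137.00
- plant (14/3 per unit): all 3 → value 14, running total 151.00
- kettle (37/30 per unit): 22 of 30 → value 22×37/30 = 27.1333, running total 178.13
Total 178.13.

178.13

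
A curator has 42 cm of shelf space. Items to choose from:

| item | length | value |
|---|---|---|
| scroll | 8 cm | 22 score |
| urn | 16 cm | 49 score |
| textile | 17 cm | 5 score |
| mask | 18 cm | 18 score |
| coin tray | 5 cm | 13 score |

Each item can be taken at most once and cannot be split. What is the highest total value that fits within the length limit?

Check high-value combinations within 42 cm:
- scroll+urn+mask: length 8+16+18=42, value 22+49+18=89
- scroll+urn+coin tray: length 8+16+5=29, value 22+49+13=84
- urn+mask+coin tray: length 16+18+5=39, value 49+18+13=80
- scroll+urn+textile: length 8+16+17=41, value 22+49+5=76
Best: 89 score.

89 score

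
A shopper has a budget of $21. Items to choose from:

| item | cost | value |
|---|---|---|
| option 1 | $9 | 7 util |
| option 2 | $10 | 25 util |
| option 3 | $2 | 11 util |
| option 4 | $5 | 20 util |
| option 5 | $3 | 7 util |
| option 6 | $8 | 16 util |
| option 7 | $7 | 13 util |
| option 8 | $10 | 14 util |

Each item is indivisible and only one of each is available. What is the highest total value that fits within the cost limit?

63 util

Check high-value combinations within $21:
- option 2+option 3+option 4+option 5: cost 10+2+5+3=20, value 25+11+20+7=63
- option 2+option 3+option 4: cost 10+2+5=17, value 25+11+20=56
- option 3+option 4+option 5+option 6: cost 2+5+3+8=18, value 11+20+7+16=54
Best: 63 util.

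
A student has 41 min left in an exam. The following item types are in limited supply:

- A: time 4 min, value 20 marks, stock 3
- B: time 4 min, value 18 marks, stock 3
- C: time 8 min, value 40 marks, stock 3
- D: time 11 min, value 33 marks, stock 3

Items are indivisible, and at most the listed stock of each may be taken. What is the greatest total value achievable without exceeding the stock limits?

198 marks

Best selections within time 41 and stock limits:
- 3×A + 1×B + 3×C: time 40, value 198
- 2×A + 2×B + 3×C: time 40, value 196
- 1×A + 3×B + 3×C: time 40, value 194
- 3×A + 3×B + 2×C: time 40, value 194
Best: 198 marks.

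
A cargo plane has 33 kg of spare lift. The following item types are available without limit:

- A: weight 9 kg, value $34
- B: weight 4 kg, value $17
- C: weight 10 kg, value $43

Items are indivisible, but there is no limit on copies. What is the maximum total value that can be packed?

Best value-per-unit is C at 43/10; filling with it alone gives 3×43 = 129.
Optimal mix: 1×A + 1×B + 2×C → weight 33, value 137.

$137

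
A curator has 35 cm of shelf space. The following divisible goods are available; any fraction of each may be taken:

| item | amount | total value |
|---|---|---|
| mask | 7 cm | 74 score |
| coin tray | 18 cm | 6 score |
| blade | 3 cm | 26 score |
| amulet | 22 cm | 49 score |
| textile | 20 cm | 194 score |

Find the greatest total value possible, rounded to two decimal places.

305.14

Take in order of value per unit:
- mask (74/7 per unit): all 7 → value 74, running total 74.00
- textile (194/20 per unit): all 20 → value 194, running total 268.00
- blade (26/3 per unit): all 3 → value 26, running total 294.00
- amulet (49/22 per unit): 5 of 22 → value 5×49/22 = 11.1364, running total 305.14
Total 305.14.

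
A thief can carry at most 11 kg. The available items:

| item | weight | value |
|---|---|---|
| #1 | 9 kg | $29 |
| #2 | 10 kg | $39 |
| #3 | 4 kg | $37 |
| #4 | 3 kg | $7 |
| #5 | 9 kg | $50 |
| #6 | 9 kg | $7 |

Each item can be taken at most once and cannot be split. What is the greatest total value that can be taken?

$50

This is a 0/1 knapsack; check combinations near the capacity.
- #5: weight 9, value 50
- #3+#4: weight 4+3=7, value 37+7=44
- #2: weight 10, value 39
- #3: weight 4, value 37
- #1: weight 9, value 29
Best: $50.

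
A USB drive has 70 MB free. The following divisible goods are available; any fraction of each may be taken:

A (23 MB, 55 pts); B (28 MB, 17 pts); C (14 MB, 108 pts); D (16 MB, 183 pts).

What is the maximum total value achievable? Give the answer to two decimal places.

Take in order of value per unit:
- D (183/16 per unit): all 16 → value 183, running total 183.00
- C (108/14 per unit): all 14 → value 108, running total 291.00
- A (55/23 per unit): all 23 → value 55, running total 346.00
- B (17/28 per unit): 17 of 28 → value 17×17/28 = 10.3214, running total 356.32
Total 356.32.

356.32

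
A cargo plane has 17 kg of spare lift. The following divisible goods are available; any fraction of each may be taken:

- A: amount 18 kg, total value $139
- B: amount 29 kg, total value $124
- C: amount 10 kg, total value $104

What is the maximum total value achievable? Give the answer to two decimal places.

Take in order of value per unit:
- C (104/10 per unit): all 10 → value 104, running total 104.00
- A (139/18 per unit): 7 of 18 → value 7×139/18 = 54.0556, running total 158.06
Total 158.06.

158.06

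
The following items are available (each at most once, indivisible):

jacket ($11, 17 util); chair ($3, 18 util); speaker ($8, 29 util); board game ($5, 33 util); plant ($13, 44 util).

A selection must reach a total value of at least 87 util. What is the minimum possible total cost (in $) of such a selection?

21

Subsets with value ≥ 87, sorted by total cost:
- chair+board game+plant: cost 21, value 95
- chair+speaker+plant: cost 24, value 91
- speaker+board game+plant: cost 26, value 106
Minimum cost: 21 $.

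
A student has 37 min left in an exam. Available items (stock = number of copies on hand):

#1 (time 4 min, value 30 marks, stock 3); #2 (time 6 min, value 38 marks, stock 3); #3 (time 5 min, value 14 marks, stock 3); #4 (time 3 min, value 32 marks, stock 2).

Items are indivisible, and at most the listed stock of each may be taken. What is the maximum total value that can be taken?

Top feasible selections:
- 3×#1 + 3×#2 + 2×#4: time 36, value 268
- 2×#1 + 3×#2 + 1×#3 + 2×#4: time 37, value 252
- 3×#1 + 2×#2 + 1×#3 + 2×#4: time 35, value 244
- 2×#1 + 3×#2 + 2×#4: time 32, value 238
Best: 268 marks.

268 marks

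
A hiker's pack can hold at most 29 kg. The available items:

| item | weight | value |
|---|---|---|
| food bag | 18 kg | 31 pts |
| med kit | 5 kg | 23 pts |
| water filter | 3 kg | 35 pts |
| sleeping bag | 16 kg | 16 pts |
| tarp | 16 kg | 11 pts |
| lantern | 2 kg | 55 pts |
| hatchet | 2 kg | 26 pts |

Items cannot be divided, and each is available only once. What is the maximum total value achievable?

This is a 0/1 knapsack; check combinations near the capacity.
- med kit+water filter+sleeping bag+lantern+hatchet: weight 5+3+16+2+2=28, value 23+35+16+55+26=155
- med kit+water filter+tarp+lantern+hatchet: weight 5+3+16+2+2=28, value 23+35+11+55+26=150
- food bag+water filter+lantern+hatchet: weight 18+3+2+2=25, value 31+35+55+26=147
- food bag+med kit+water filter+lantern: weight 18+5+3+2=28, value 31+23+35+55=144
- med kit+water filter+lantern+hatchet: weight 5+3+2+2=12, value 23+35+55+26=139
Best: 155 pts.

155 pts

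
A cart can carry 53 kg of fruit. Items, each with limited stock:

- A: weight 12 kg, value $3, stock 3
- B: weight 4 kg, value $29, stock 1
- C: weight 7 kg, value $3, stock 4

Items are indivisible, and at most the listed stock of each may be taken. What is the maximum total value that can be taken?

$44

Top feasible selections:
- 1×A + 1×B + 4×C: weight 44, value 44
- 2×A + 1×B + 3×C: weight 49, value 44
- 1×B + 4×C: weight 32, value 41
- 1×A + 1×B + 3×C: weight 37, value 41
Best: $44.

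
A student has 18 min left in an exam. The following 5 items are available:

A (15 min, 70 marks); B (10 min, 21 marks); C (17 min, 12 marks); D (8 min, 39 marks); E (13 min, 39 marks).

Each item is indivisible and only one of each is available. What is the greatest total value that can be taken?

70 marks

Check high-value combinations within 18 min:
- A: time 15, value 70
- B+D: time 10+8=18, value 21+39=60
- D: time 8, value 39
- E: time 13, value 39
- B: time 10, value 21
Best: 70 marks.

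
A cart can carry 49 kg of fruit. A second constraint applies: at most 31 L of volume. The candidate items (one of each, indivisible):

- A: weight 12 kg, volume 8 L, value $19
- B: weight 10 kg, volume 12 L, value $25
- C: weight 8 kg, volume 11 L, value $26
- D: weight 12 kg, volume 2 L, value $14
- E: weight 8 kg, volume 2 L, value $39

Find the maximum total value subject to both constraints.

$104

Feasible sets respecting both limits:
- B+C+D+E: weight 38, volume 27, value 104
- A+C+D+E: weight 40, volume 23, value 98
- A+B+D+E: weight 42, volume 24, value 97
Best: $104.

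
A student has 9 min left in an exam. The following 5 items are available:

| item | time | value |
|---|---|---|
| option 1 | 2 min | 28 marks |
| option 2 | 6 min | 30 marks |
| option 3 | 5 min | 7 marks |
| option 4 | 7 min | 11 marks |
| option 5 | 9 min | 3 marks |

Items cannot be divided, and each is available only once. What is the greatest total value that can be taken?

58 marks

Check high-value combinations within 9 min:
- option 1+option 2: time 2+6=8, value 28+30=58
- option 1+option 4: time 2+7=9, value 28+11=39
- option 1+option 3: time 2+5=7, value 28+7=35
- option 2: time 6, value 30
Best: 58 marks.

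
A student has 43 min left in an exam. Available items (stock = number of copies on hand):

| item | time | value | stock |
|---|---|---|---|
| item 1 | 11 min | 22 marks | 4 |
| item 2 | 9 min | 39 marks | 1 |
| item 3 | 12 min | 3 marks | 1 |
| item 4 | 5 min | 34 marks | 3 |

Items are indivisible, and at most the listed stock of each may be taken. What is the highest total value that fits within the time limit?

Best selections within time 43 and stock limits:
- 1×item 1 + 1×item 2 + 3×item 4: time 35, value 163
- 2×item 1 + 1×item 2 + 2×item 4: time 41, value 151
Best: 163 marks.

163 marks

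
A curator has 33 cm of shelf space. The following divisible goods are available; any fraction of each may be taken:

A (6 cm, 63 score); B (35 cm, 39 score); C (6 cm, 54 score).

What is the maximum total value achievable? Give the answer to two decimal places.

Take in order of value per unit:
- A (63/6 per unit): all 6 → value 63, running total 63.00
- C (54/6 per unit): all 6 → value 54, running total 117.00
- B (39/35 per unit): 21 of 35 → value 21×39/35 = 23.4000, running total 140.40
Total 140.40.

140.40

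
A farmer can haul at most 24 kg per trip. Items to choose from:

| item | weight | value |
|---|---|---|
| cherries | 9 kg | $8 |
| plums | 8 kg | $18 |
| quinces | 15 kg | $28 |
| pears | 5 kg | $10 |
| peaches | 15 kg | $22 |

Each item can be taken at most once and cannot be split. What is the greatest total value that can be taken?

Check high-value combinations within 24 kg:
- plums+quinces: weight 8+15=23, value 18+28=46
- plums+peaches: weight 8+15=23, value 18+22=40
- quinces+pears: weight 15+5=20, value 28+10=38
- cherries+plums+pears: weight 9+8+5=22, value 8+18+10=36
Best: $46.

$46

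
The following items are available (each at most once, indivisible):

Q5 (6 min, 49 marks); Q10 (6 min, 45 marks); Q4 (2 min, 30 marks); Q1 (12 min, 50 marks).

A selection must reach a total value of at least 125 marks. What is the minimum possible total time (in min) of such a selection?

Subsets with value ≥ 125, sorted by total time:
- Q5+Q4+Q1: time 20, value 129
- Q10+Q4+Q1: time 20, value 125
- Q5+Q10+Q1: time 24, value 144
- Q5+Q10+Q4+Q1: time 26, value 174
Minimum time: 20 min.

20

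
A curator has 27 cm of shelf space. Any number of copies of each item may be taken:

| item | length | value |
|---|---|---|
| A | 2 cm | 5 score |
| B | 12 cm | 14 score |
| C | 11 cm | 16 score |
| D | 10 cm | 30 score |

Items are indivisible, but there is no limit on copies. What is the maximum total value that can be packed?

75 score

Best value-per-unit is D at 30/10; filling with it alone gives 2×30 = 60.
Optimal mix: 3×A + 2×D → length 26, value 75.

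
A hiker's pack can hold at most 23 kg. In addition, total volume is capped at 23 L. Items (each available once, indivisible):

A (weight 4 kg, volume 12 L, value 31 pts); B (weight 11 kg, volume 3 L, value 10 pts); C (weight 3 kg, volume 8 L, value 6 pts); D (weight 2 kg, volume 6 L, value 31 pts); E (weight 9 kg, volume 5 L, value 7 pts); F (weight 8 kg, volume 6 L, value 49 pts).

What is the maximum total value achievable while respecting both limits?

Feasible sets respecting both limits:
- A+B+F: weight 23, volume 21, value 90
- B+D+F: weight 21, volume 15, value 90
- A+E+F: weight 21, volume 23, value 87
Best: 90 pts.

90 pts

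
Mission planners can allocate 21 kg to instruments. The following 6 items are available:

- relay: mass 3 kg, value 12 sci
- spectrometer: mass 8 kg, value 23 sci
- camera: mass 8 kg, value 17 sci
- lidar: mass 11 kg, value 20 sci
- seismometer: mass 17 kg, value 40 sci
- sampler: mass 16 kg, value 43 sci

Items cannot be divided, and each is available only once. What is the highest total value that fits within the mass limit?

Check high-value combinations within 21 kg:
- relay+sampler: mass 3+16=19, value 12+43=55
- relay+spectrometer+camera: mass 3+8+8=19, value 12+23+17=52
- relay+seismometer: mass 3+17=20, value 12+40=52
Best: 55 sci.

55 sci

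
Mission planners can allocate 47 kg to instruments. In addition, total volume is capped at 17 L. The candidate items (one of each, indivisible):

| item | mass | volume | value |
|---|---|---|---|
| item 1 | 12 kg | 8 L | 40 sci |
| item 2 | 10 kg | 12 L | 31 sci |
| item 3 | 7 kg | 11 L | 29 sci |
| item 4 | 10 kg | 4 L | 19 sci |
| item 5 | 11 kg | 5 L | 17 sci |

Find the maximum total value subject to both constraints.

76 sci

Feasible sets respecting both limits:
- item 1+item 4+item 5: mass 33, volume 17, value 76
- item 1+item 4: mass 22, volume 12, value 59
- item 1+item 5: mass 23, volume 13, value 57
Best: 76 sci.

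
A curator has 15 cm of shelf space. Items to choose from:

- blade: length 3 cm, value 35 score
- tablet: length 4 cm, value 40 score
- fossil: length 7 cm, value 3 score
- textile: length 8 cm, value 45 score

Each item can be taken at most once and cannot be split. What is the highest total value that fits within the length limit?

120 score

Check high-value combinations within 15 cm:
- blade+tablet+textile: length 3+4+8=15, value 35+40+45=120
- tablet+textile: length 4+8=12, value 40+45=85
- blade+textile: length 3+8=11, value 35+45=80
Best: 120 score.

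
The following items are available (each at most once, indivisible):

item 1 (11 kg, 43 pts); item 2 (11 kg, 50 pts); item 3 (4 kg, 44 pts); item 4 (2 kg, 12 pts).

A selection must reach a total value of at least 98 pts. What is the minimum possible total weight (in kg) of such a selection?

17

Subsets with value ≥ 98, sorted by total weight:
- item 2+item 3+item 4: weight 17, value 106
- item 1+item 3+item 4: weight 17, value 99
- item 1+item 2+item 4: weight 24, value 105
Minimum weight: 17 kg.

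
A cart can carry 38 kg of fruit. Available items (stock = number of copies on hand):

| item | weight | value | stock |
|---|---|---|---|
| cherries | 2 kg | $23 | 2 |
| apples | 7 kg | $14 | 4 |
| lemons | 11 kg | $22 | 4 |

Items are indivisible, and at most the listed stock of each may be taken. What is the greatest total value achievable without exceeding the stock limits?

$112

Best selections within weight 38 and stock limits:
- 2×cherries + 3×lemons: weight 37, value 112
- 2×cherries + 3×apples + 1×lemons: weight 36, value 110
- 2×cherries + 1×apples + 2×lemons: weight 33, value 104
- 2×cherries + 4×apples: weight 32, value 102
Best: $112.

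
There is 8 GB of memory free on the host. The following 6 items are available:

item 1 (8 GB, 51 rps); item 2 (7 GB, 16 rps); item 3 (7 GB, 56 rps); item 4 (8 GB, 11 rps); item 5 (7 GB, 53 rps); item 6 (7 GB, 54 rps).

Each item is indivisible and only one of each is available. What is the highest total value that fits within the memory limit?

56 rps

This is a 0/1 knapsack; check combinations near the capacity.
- item 3: memory 7, value 56
- item 6: memory 7, value 54
- item 5: memory 7, value 53
- item 1: memory 8, value 51
- item 2: memory 7, value 16
Best: 56 rps.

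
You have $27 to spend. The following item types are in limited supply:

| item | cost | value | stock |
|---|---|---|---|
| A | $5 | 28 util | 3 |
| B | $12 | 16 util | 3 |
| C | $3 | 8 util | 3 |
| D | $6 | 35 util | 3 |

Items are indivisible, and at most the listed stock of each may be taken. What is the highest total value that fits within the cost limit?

154 util

Best selections within cost 27 and stock limits:
- 3×A + 2×D: cost 27, value 154
- 1×A + 1×C + 3×D: cost 26, value 141
- 3×A + 2×C + 1×D: cost 27, value 135
Best: 154 util.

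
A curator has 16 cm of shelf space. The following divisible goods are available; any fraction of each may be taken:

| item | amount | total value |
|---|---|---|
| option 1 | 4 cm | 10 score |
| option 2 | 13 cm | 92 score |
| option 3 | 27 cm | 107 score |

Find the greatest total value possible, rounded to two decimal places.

Take in order of value per unit:
- option 2 (92/13 per unit): all 13 → value 92, running total 92.00
- option 3 (107/27 per unit): 3 of 27 → value 3×107/27 = 11.8889, running total 103.89
Total 103.89.

103.89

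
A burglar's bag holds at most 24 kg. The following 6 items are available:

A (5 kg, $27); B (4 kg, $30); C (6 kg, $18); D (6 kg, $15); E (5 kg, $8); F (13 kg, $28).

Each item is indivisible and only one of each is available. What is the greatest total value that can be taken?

$90

Check high-value combinations within 24 kg:
- A+B+C+D: weight 5+4+6+6=21, value 27+30+18+15=90
- A+B+F: weight 5+4+13=22, value 27+30+28=85
- A+B+C+E: weight 5+4+6+5=20, value 27+30+18+8=83
Best: $90.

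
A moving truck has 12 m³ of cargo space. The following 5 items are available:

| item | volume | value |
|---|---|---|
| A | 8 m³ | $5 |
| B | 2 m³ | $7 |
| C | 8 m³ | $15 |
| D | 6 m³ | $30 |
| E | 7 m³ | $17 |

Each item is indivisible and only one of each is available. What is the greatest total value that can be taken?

$37

Check high-value combinations within 12 m³:
- B+D: volume 2+6=8, value 7+30=37
- D: volume 6, value 30
- B+E: volume 2+7=9, value 7+17=24
Best: $37.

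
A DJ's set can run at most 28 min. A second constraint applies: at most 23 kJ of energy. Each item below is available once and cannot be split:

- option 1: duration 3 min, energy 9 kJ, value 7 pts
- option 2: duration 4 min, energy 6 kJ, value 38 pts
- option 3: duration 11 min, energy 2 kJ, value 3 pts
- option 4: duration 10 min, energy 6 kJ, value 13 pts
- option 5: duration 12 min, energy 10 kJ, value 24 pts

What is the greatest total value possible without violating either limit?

Feasible sets respecting both limits:
- option 2+option 4+option 5: duration 26, energy 22, value 75
- option 2+option 3+option 5: duration 27, energy 18, value 65
- option 2+option 5: duration 16, energy 16, value 62
- option 1+option 2+option 3+option 4: duration 28, energy 23, value 61
Best: 75 pts.

75 pts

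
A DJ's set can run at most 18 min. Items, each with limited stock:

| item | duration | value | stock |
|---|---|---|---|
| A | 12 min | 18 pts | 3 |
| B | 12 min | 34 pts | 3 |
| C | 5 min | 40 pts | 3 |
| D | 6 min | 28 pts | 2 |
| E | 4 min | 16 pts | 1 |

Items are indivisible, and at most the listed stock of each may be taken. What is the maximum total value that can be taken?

120 pts

Top feasible selections:
- 3×C: duration 15, value 120
- 2×C + 1×D: duration 16, value 108
- 2×C + 1×E: duration 14, value 96
Best: 120 pts.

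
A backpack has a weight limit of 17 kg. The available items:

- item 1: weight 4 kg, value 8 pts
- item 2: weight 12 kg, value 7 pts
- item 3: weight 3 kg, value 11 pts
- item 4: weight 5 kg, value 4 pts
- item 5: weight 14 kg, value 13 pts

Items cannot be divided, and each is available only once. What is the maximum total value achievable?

Check high-value combinations within 17 kg:
- item 3+item 5: weight 3+14=17, value 11+13=24
- item 1+item 3+item 4: weight 4+3+5=12, value 8+11+4=23
- item 1+item 3: weight 4+3=7, value 8+11=19
Best: 24 pts.

24 pts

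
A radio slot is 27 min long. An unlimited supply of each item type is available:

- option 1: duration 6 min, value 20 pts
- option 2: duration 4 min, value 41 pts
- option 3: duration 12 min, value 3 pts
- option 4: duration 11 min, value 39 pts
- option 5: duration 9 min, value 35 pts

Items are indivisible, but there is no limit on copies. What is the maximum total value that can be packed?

246 pts

Best value-per-unit is option 2 at 41/4, and filling with it alone uses duration 6×4=24. No mix of the others beats 6×41 = 246.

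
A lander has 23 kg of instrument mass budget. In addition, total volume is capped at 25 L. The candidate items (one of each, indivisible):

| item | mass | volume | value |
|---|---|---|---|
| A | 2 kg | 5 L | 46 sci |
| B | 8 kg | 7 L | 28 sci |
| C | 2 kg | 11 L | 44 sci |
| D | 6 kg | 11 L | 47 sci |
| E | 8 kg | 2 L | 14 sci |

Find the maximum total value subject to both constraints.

132 sci

Feasible sets respecting both limits:
- A+B+C+E: mass 20, volume 25, value 132
- A+B+D: mass 16, volume 23, value 121
- A+B+C: mass 12, volume 23, value 118
Best: 132 sci.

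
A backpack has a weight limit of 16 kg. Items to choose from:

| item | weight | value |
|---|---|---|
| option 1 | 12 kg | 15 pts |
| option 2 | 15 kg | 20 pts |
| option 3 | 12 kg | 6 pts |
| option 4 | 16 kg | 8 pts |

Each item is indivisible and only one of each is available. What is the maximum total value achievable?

20 pts

This is a 0/1 knapsack; check combinations near the capacity.
- option 2: weight 15, value 20
- option 1: weight 12, value 15
- option 4: weight 16, value 8
- option 3: weight 12, value 6
Best: 20 pts.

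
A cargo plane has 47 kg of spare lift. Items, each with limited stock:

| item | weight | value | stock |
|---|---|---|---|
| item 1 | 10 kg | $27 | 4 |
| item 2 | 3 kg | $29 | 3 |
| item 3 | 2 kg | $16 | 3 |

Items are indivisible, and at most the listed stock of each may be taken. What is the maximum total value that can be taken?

$216

Best selections within weight 47 and stock limits:
- 3×item 1 + 3×item 2 + 3×item 3: weight 45, value 216
- 3×item 1 + 3×item 2 + 2×item 3: weight 43, value 200
Best: $216.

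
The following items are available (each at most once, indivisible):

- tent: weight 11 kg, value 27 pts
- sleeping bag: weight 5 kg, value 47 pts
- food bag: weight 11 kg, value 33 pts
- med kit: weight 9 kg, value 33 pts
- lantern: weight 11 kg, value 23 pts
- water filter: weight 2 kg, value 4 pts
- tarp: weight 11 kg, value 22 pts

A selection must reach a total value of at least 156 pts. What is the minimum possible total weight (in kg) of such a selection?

Subsets with value ≥ 156, sorted by total weight:
- tent+sleeping bag+food bag+med kit+lantern: weight 47, value 163
- tent+sleeping bag+food bag+med kit+tarp: weight 47, value 162
Minimum weight: 47 kg.

47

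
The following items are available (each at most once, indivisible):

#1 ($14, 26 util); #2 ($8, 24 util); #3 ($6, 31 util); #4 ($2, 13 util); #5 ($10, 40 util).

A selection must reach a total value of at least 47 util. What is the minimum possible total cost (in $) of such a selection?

12

Subsets with value ≥ 47, sorted by total cost:
- #4+#5: cost 12, value 53
- #2+#3: cost 14, value 55
- #3+#5: cost 16, value 71
- #2+#3+#4: cost 16, value 68
Minimum cost: 12 $.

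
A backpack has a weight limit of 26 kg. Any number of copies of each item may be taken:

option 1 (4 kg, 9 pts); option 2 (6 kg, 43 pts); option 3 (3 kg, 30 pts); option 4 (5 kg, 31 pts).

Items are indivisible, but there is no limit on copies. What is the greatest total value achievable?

Best value-per-unit is option 3 at 30/3; filling with it alone gives 8×30 = 240.
Optimal mix: 7×option 3 + 1×option 4 → weight 26, value 241.

241 pts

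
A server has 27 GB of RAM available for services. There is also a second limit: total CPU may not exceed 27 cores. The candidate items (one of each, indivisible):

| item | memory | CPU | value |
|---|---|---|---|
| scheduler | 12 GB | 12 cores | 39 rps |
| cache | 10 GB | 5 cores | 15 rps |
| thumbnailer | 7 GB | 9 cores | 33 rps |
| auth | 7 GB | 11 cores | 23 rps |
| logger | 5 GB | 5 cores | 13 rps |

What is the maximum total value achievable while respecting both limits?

Feasible sets respecting both limits:
- scheduler+thumbnailer+logger: memory 24, CPU 26, value 85
- scheduler+thumbnailer: memory 19, CPU 21, value 72
- cache+thumbnailer+auth: memory 24, CPU 25, value 71
Best: 85 rps.

85 rps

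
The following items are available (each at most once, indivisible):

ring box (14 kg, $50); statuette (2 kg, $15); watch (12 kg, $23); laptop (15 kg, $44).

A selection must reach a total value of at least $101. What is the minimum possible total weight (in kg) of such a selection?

31

Subsets with value ≥ 101, sorted by total weight:
- ring box+statuette+laptop: weight 31, value 109
- ring box+watch+laptop: weight 41, value 117
- ring box+statuette+watch+laptop: weight 43, value 132
Minimum weight: 31 kg.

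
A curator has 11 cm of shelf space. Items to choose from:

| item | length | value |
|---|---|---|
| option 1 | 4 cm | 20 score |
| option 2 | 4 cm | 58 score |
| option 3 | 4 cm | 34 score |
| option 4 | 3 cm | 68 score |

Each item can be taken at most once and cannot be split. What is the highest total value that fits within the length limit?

This is a 0/1 knapsack; check combinations near the capacity.
- option 2+option 3+option 4: length 4+4+3=11, value 58+34+68=160
- option 1+option 2+option 4: length 4+4+3=11, value 20+58+68=146
- option 2+option 4: length 4+3=7, value 58+68=126
- option 1+option 3+option 4: length 4+4+3=11, value 20+34+68=122
- option 3+option 4: length 4+3=7, value 34+68=102
Best: 160 score.

160 score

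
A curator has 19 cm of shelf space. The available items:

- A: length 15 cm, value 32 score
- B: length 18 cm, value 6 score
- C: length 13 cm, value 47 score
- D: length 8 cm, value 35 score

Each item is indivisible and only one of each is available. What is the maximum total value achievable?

47 score

Check high-value combinations within 19 cm:
- C: length 13, value 47
- D: length 8, value 35
- A: length 15, value 32
- B: length 18, value 6
Best: 47 score.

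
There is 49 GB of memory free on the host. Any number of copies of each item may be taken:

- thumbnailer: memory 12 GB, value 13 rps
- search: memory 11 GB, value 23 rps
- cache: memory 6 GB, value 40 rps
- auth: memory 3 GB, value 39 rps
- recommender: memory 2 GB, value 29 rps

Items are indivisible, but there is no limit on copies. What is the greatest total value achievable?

Best value-per-unit is recommender at 29/2; filling with it alone gives 24×29 = 696.
Optimal mix: 1×auth + 23×recommender → memory 49, value 706.

706 rps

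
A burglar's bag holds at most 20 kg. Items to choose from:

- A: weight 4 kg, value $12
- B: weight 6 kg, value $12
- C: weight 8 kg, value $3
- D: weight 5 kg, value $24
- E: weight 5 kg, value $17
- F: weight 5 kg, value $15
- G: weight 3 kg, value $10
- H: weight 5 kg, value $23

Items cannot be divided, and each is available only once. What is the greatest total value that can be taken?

$79

Check high-value combinations within 20 kg:
- D+E+F+H: weight 5+5+5+5=20, value 24+17+15+23=79
- A+D+E+H: weight 4+5+5+5=19, value 12+24+17+23=76
- D+E+G+H: weight 5+5+3+5=18, value 24+17+10+23=74
- A+D+F+H: weight 4+5+5+5=19, value 12+24+15+23=74
- D+F+G+H: weight 5+5+3+5=18, value 24+15+10+23=72
Best: $79.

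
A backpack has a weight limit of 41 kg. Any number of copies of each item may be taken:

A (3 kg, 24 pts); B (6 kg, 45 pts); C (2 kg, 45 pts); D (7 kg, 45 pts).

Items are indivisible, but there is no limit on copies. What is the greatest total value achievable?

Best value-per-unit is C at 45/2, and filling with it alone uses weight 20×2=40. No mix of the others beats 20×45 = 900.

900 pts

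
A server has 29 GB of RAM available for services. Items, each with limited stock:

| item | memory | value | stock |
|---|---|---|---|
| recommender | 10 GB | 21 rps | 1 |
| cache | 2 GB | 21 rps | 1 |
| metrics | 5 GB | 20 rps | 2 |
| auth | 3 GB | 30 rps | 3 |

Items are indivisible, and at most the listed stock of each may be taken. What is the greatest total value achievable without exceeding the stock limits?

Best selections within memory 29 and stock limits:
- 1×recommender + 1×cache + 1×metrics + 3×auth: memory 26, value 152
- 1×cache + 2×metrics + 3×auth: memory 21, value 151
- 1×recommender + 2×metrics + 3×auth: memory 29, value 151
Best: 152 rps.

152 rps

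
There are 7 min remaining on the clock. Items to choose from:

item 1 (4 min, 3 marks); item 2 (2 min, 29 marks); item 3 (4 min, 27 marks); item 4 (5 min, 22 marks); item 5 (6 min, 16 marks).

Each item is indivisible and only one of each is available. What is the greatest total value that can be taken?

56 marks

Check high-value combinations within 7 min:
- item 2+item 3: time 2+4=6, value 29+27=56
- item 2+item 4: time 2+5=7, value 29+22=51
- item 1+item 2: time 4+2=6, value 3+29=32
- item 2: time 2, value 29
- item 3: time 4, value 27
Best: 56 marks.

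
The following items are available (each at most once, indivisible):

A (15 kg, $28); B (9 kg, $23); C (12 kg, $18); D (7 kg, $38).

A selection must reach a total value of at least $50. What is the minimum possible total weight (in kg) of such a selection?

16

Subsets with value ≥ 50, sorted by total weight:
- B+D: weight 16, value 61
- C+D: weight 19, value 56
Minimum weight: 16 kg.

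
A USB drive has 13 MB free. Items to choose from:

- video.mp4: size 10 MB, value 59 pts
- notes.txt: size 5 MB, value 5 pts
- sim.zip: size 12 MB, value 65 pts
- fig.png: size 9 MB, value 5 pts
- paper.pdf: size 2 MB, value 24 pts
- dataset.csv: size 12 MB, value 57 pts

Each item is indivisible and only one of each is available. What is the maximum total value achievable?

83 pts

Check high-value combinations within 13 MB:
- video.mp4+paper.pdf: size 10+2=12, value 59+24=83
- sim.zip: size 12, value 65
- video.mp4: size 10, value 59
- dataset.csv: size 12, value 57
Best: 83 pts.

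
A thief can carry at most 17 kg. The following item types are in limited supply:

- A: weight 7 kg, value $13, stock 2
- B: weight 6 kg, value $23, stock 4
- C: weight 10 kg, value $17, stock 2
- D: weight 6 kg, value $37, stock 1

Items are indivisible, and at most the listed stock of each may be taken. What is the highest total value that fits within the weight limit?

$60

Top feasible selections:
- 1×B + 1×D: weight 12, value 60
- 1×C + 1×D: weight 16, value 54
- 1×A + 1×D: weight 13, value 50
- 2×B: weight 12, value 46
Best: $60.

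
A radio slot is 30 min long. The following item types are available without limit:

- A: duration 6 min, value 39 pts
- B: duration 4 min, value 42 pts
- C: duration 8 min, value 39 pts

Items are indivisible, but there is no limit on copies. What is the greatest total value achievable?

Best value-per-unit is B at 42/4, and filling with it alone uses duration 7×4=28. No mix of the others beats 7×42 = 294.

294 pts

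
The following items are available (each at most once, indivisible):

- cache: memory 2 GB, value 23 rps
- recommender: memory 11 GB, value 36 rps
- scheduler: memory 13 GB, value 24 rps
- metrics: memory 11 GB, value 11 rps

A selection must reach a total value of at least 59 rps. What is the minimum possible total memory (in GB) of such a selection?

13

Subsets with value ≥ 59, sorted by total memory:
- cache+recommender: memory 13, value 59
- cache+recommender+metrics: memory 24, value 70
Minimum memory: 13 GB.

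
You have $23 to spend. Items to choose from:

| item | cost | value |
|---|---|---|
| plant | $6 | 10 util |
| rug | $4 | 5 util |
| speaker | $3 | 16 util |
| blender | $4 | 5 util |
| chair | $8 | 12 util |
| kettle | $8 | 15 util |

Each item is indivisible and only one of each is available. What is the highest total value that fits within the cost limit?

Check high-value combinations within $23:
- rug+speaker+chair+kettle: cost 4+3+8+8=23, value 5+16+12+15=48
- speaker+blender+chair+kettle: cost 3+4+8+8=23, value 16+5+12+15=48
- plant+rug+speaker+kettle: cost 6+4+3+8=21, value 10+5+16+15=46
- plant+speaker+blender+kettle: cost 6+3+4+8=21, value 10+16+5+15=46
Best: 48 util.

48 util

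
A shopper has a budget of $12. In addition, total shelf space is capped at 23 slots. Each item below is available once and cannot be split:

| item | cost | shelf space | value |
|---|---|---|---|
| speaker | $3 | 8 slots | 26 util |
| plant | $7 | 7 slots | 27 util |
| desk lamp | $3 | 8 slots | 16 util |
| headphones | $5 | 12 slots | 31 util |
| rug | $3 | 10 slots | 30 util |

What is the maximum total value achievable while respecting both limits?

61 util

Feasible sets respecting both limits:
- headphones+rug: cost 8, shelf space 22, value 61
- plant+headphones: cost 12, shelf space 19, value 58
- speaker+headphones: cost 8, shelf space 20, value 57
Best: 61 util.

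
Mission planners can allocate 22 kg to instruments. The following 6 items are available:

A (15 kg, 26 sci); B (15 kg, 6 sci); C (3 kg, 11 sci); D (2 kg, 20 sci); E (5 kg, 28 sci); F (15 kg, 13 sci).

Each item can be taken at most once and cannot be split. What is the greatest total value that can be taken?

Check high-value combinations within 22 kg:
- A+D+E: mass 15+2+5=22, value 26+20+28=74
- D+E+F: mass 2+5+15=22, value 20+28+13=61
- C+D+E: mass 3+2+5=10, value 11+20+28=59
Best: 74 sci.

74 sci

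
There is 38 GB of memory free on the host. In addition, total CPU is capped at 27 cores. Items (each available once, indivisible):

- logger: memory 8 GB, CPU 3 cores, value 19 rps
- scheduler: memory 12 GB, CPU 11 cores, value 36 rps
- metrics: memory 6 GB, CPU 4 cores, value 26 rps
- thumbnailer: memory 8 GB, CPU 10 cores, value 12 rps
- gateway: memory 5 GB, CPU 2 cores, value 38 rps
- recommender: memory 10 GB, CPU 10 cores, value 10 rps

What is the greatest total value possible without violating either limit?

119 rps

Feasible sets respecting both limits:
- logger+scheduler+metrics+gateway: memory 31, CPU 20, value 119
- scheduler+metrics+thumbnailer+gateway: memory 31, CPU 27, value 112
- scheduler+metrics+gateway+recommender: memory 33, CPU 27, value 110
Best: 119 rps.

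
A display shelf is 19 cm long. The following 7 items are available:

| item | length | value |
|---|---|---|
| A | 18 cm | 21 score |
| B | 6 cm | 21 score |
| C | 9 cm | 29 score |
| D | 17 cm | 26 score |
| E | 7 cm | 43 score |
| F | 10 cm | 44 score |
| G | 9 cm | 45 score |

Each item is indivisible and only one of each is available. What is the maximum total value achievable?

89 score

Check high-value combinations within 19 cm:
- F+G: length 10+9=19, value 44+45=89
- E+G: length 7+9=16, value 43+45=88
- E+F: length 7+10=17, value 43+44=87
- C+G: length 9+9=18, value 29+45=74
- C+F: length 9+10=19, value 29+44=73
Best: 89 score.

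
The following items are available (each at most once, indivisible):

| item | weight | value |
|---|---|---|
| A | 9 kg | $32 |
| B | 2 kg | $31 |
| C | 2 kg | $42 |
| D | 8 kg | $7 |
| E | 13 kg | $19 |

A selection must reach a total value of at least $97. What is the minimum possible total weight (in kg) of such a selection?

13

Subsets with value ≥ 97, sorted by total weight:
- A+B+C: weight 13, value 105
- A+B+C+D: weight 21, value 112
- B+C+D+E: weight 25, value 99
Minimum weight: 13 kg.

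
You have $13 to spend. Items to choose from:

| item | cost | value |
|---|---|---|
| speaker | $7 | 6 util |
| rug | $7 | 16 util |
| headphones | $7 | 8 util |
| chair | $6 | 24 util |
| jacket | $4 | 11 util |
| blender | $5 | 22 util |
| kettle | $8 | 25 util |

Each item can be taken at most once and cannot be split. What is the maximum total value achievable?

47 util

Check high-value combinations within $13:
- blender+kettle: cost 5+8=13, value 22+25=47
- chair+blender: cost 6+5=11, value 24+22=46
- rug+chair: cost 7+6=13, value 16+24=40
- rug+blender: cost 7+5=12, value 16+22=38
- jacket+kettle: cost 4+8=12, value 11+25=36
Best: 47 util.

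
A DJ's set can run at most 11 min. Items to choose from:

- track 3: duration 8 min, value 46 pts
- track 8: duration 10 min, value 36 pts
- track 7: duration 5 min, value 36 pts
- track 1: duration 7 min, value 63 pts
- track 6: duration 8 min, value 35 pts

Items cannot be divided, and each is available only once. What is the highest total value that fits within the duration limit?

63 pts

Check high-value combinations within 11 min:
- track 1: duration 7, value 63
- track 3: duration 8, value 46
- track 7: duration 5, value 36
- track 8: duration 10, value 36
Best: 63 pts.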